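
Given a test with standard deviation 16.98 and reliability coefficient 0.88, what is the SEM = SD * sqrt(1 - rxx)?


SEM = SD * sqrt(1 - rxx)
SEM = 16.98 * sqrt(1 - 0.88)
SEM = 16.98 * sqrt(0.12) = 16.98 * 0.34641
SEM = 5.882

5.882


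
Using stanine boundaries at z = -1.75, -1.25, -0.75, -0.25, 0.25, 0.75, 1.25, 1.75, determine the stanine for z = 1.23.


Stanine boundaries: [-1.75, -1.25, -0.75, -0.25, 0.25, 0.75, 1.25, 1.75]
z = 1.23
Check each boundary:
  z >= -1.75 -> could be stanine 2
  z >= -1.25 -> could be stanine 3
  z >= -0.75 -> could be stanine 4
  z >= -0.25 -> could be stanine 5
  z >= 0.25 -> could be stanine 6
  z >= 0.75 -> could be stanine 7
  z < 1.25
  z < 1.75
Highest qualifying boundary gives stanine = 7

7


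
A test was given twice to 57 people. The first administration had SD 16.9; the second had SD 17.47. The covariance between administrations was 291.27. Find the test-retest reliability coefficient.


r = cov(X,Y) / (SD_X * SD_Y)
r = 291.27 / (16.9 * 17.47)
r = 291.27 / 295.243
r = 0.9865

0.9865


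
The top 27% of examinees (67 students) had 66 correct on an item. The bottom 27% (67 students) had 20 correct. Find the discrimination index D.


p_upper = 66/67 = 0.9851
p_lower = 20/67 = 0.2985
D = 0.9851 - 0.2985 = 0.6866

0.6866


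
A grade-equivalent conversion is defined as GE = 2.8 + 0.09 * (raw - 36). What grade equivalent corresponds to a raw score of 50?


raw - median = 50 - 36 = 14
slope * diff = 0.09 * 14 = 1.26
GE = 2.8 + 1.26
GE = 4.06

4.06


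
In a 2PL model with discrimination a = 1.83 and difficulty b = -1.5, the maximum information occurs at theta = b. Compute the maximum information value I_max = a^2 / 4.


For 2PL, max info at theta = b = -1.5
I_max = a^2 / 4 = 1.83^2 / 4
= 3.3489 / 4
I_max = 0.8372

0.8372


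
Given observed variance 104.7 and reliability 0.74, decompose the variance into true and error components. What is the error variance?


var_true = rxx * var_obs = 0.74 * 104.7 = 77.478
var_error = var_obs - var_true
var_error = 104.7 - 77.478
var_error = 27.222

27.222


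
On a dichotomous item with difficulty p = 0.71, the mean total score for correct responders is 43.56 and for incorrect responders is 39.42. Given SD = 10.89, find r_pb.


q = 1 - p = 0.29
rpb = ((M1 - M0) / SD) * sqrt(p * q)
rpb = ((43.56 - 39.42) / 10.89) * sqrt(0.71 * 0.29)
rpb = 0.1725

0.1725


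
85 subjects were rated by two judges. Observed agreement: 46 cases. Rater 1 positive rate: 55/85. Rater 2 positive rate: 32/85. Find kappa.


P_o = 46/85 = 0.541176
P_e = (55*32 + 30*53) / 7225 = 0.463668
kappa = (P_o - P_e) / (1 - P_e)
kappa = (0.541176 - 0.463668) / (1 - 0.463668)
kappa = 0.1445

0.1445


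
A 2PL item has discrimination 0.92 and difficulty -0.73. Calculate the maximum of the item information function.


For 2PL, max info at theta = b = -0.73
I_max = a^2 / 4 = 0.92^2 / 4
= 0.8464 / 4
I_max = 0.2116

0.2116


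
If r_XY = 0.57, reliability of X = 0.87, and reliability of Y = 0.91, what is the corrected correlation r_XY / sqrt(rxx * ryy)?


r_corrected = rxy / sqrt(rxx * ryy)
= 0.57 / sqrt(0.87 * 0.91)
= 0.57 / sqrt(0.7917)
= 0.57 / 0.889775
r_corrected = 0.6406

0.6406


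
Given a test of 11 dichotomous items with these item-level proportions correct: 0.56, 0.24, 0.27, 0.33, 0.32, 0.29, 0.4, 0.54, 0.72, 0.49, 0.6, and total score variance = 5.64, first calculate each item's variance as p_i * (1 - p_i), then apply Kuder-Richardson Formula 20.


For each item, compute p_i * q_i:
  Item 1: 0.56 * 0.44 = 0.2464
  Item 2: 0.24 * 0.76 = 0.1824
  Item 3: 0.27 * 0.73 = 0.1971
  Item 4: 0.33 * 0.67 = 0.2211
  Item 5: 0.32 * 0.68 = 0.2176
  Item 6: 0.29 * 0.71 = 0.2059
  Item 7: 0.4 * 0.6 = 0.24
  Item 8: 0.54 * 0.46 = 0.2484
  Item 9: 0.72 * 0.28 = 0.2016
  Item 10: 0.49 * 0.51 = 0.2499
  Item 11: 0.6 * 0.4 = 0.24
Sum(p_i * q_i) = 0.2464 + 0.1824 + 0.1971 + 0.2211 + 0.2176 + 0.2059 + 0.24 + 0.2484 + 0.2016 + 0.2499 + 0.24 = 2.4504
KR-20 = (k/(k-1)) * (1 - Sum(p_i*q_i) / Var_total)
= (11/10) * (1 - 2.4504/5.64)
= 1.1 * 0.5655
KR-20 = 0.6221

0.6221


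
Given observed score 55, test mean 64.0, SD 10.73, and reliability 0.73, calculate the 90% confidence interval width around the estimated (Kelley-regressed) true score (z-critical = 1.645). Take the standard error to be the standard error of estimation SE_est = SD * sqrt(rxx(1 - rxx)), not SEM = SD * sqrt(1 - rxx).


True score estimate = 0.73*55 + 0.27*64.0 = 57.43
SE_est = SD * sqrt(rxx * (1 - rxx)) = 10.73 * sqrt(0.73 * 0.27) = 10.73 * sqrt(0.1971) = 4.763685
CI = T_est +/- z * SE_est, so width = 2 * z * SE_est = 2 * 1.645 * 4.763685
Width = 15.6725

15.6725


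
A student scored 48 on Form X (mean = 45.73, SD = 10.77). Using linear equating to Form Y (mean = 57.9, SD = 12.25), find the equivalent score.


slope = SD_Y / SD_X = 12.25 / 10.77 ~ 1.1374
intercept = mean_Y - slope * mean_X = 57.9 - (12.25 / 10.77) * 45.73 ~ 5.8858
Y = slope * X + intercept. To avoid rounding drift from the rounded slope/intercept, evaluate the equivalent form Y = mean_Y + SD_Y * (X - mean_X) / SD_X at full precision:
Y = 57.9 + 12.25 * (48 - 45.73) / 10.77
Y = 57.9 + 12.25 * 2.27 / 10.77
Y = 57.9 + 27.8075 / 10.77
Y = 57.9 + 2.5819
Y = 60.4819

60.4819


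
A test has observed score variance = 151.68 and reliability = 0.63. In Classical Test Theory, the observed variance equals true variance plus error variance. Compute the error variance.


var_true = rxx * var_obs = 0.63 * 151.68 = 95.5584
var_error = var_obs - var_true
var_error = 151.68 - 95.5584
var_error = 56.1216

56.1216


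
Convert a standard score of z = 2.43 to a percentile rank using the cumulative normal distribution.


CDF(z) = 0.5 * (1 + erf(z/sqrt(2)))
erf(1.7183) = 0.9849
CDF = 0.9925
Percentile rank = 0.9925 * 100 = 99.25

99.25


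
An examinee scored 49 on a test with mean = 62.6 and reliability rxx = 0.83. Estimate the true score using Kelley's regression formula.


T_est = rxx * X + (1 - rxx) * mean
T_est = 0.83 * 49 + 0.17 * 62.6
T_est = 40.67 + 10.642
T_est = 51.312

51.312


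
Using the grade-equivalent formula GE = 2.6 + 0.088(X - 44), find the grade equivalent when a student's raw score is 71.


raw - median = 71 - 44 = 27
slope * diff = 0.088 * 27 = 2.376
GE = 2.6 + 2.376
GE = 4.976

4.976


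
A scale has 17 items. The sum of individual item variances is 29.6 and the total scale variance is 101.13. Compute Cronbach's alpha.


alpha = (k/(k-1)) * (1 - sum(si^2)/s_total^2)
= (17/16) * (1 - 29.6/101.13)
alpha = 0.7515

0.7515


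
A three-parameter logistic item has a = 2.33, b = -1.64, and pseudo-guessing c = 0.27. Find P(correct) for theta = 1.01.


logit = 2.33*(1.01 - -1.64) = 6.1745
P* = 1/(1 + exp(-6.1745)) = 0.9979
P = 0.27 + (1 - 0.27) * 0.9979
P = 0.9985

0.9985


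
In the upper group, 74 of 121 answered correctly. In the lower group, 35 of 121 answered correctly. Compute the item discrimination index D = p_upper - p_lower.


p_upper = 74/121 = 0.6116
p_lower = 35/121 = 0.2893
D = 0.6116 - 0.2893 = 0.3223

0.3223


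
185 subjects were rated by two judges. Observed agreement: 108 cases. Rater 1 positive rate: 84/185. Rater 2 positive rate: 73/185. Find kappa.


P_o = 108/185 = 0.583784
P_e = (84*73 + 101*112) / 34225 = 0.509686
kappa = (P_o - P_e) / (1 - P_e)
kappa = (0.583784 - 0.509686) / (1 - 0.509686)
kappa = 0.1511

0.1511


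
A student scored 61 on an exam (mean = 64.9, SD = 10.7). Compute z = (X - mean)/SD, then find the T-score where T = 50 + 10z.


z = (X - mean) / SD = (61 - 64.9) / 10.7
z = -3.9 / 10.7
z = -0.3645
T-score = T = 50 + 10z
Carry z at full precision (z = -3.9 / 10.7) into the conversion:
T-score = 50 + 10 * (-3.9 / 10.7) = 50 + -39 / 10.7
T-score = 50 + -3.6449
T-score = 46.3551

46.3551


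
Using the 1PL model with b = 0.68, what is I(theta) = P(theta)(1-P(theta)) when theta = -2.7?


P = 1/(1+exp(-(-2.7-0.68))) = 0.0329
I = P*(1-P) = 0.0329 * 0.9671
I = 0.0318

0.0318


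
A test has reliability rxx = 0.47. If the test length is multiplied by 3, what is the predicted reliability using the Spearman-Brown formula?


r_new = (n * rxx) / (1 + (n-1) * rxx)
r_new = (3 * 0.47) / (1 + 2 * 0.47)
r_new = 1.41 / 1.94
r_new = 0.7268

0.7268


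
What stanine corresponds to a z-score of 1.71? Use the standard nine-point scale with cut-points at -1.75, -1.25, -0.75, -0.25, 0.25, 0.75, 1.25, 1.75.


Stanine boundaries: [-1.75, -1.25, -0.75, -0.25, 0.25, 0.75, 1.25, 1.75]
z = 1.71
Check each boundary:
  z >= -1.75 -> could be stanine 2
  z >= -1.25 -> could be stanine 3
  z >= -0.75 -> could be stanine 4
  z >= -0.25 -> could be stanine 5
  z >= 0.25 -> could be stanine 6
  z >= 0.75 -> could be stanine 7
  z >= 1.25 -> could be stanine 8
  z < 1.75
Highest qualifying boundary gives stanine = 8

8


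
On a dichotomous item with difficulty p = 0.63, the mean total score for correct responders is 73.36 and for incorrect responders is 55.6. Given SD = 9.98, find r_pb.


q = 1 - p = 0.37
rpb = ((M1 - M0) / SD) * sqrt(p * q)
rpb = ((73.36 - 55.6) / 9.98) * sqrt(0.63 * 0.37)
rpb = 0.8592

0.8592


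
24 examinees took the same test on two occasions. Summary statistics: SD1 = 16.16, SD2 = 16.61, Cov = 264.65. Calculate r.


r = cov(X,Y) / (SD_X * SD_Y)
r = 264.65 / (16.16 * 16.61)
r = 264.65 / 268.4176
r = 0.986

0.986


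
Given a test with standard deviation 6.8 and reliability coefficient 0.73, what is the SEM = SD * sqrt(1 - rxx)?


SEM = SD * sqrt(1 - rxx)
SEM = 6.8 * sqrt(1 - 0.73)
SEM = 6.8 * sqrt(0.27) = 6.8 * 0.519615
SEM = 3.5334

3.5334


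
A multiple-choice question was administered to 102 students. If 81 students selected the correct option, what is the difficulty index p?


Item difficulty p = number correct / total examinees
p = 81 / 102
p = 0.7941

0.7941


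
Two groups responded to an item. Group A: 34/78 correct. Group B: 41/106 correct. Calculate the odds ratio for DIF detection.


Odds_A = 34/44 = 0.7727
Odds_B = 41/65 = 0.6308
OR = Odds_A / Odds_B = 0.7727 / 0.6308
Exactly, OR = (34 * 65) / (44 * 41) = 2210 / 1804
OR = 1.2251

1.2251


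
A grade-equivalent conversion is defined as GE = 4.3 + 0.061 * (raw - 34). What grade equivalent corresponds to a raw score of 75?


raw - median = 75 - 34 = 41
slope * diff = 0.061 * 41 = 2.501
GE = 4.3 + 2.501
GE = 6.801

6.801


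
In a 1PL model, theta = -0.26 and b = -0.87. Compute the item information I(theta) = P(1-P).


P = 1/(1+exp(-(-0.26--0.87))) = 0.6479
I = P*(1-P) = 0.6479 * 0.3521
I = 0.2281

0.2281


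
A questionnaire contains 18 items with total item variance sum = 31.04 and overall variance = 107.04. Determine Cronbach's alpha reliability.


alpha = (k/(k-1)) * (1 - sum(si^2)/s_total^2)
= (18/17) * (1 - 31.04/107.04)
alpha = 0.7518

0.7518


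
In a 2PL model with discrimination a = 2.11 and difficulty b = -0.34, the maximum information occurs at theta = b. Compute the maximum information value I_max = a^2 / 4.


For 2PL, max info at theta = b = -0.34
I_max = a^2 / 4 = 2.11^2 / 4
= 4.4521 / 4
I_max = 1.113

1.113


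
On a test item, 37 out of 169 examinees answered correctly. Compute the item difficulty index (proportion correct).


Item difficulty p = number correct / total examinees
p = 37 / 169
p = 0.2189

0.2189


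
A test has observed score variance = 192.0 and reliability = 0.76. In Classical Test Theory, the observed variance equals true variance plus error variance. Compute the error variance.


var_true = rxx * var_obs = 0.76 * 192.0 = 145.92
var_error = var_obs - var_true
var_error = 192.0 - 145.92
var_error = 46.08

46.08


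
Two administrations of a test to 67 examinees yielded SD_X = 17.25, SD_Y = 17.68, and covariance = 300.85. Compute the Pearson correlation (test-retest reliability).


r = cov(X,Y) / (SD_X * SD_Y)
r = 300.85 / (17.25 * 17.68)
r = 300.85 / 304.98
r = 0.9865

0.9865


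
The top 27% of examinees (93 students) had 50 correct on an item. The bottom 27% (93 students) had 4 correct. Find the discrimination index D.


p_upper = 50/93 = 0.5376
p_lower = 4/93 = 0.043
D = 0.5376 - 0.043 = 0.4946

0.4946


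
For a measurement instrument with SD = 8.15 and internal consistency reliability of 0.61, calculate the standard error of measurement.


SEM = SD * sqrt(1 - rxx)
SEM = 8.15 * sqrt(1 - 0.61)
SEM = 8.15 * sqrt(0.39) = 8.15 * 0.6245
SEM = 5.0897

5.0897


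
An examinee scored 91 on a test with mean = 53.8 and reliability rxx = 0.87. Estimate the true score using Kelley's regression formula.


T_est = rxx * X + (1 - rxx) * mean
T_est = 0.87 * 91 + 0.13 * 53.8
T_est = 79.17 + 6.994
T_est = 86.164

86.164


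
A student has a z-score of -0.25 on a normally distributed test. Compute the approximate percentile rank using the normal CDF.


CDF(z) = 0.5 * (1 + erf(z/sqrt(2)))
erf(-0.1768) = -0.1974
CDF = 0.4013
Percentile rank = 0.4013 * 100 = 40.13

40.13


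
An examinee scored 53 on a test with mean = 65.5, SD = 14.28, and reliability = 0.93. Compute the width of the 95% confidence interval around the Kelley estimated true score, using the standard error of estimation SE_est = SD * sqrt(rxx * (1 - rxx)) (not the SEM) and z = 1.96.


True score estimate = 0.93*53 + 0.07*65.5 = 53.875
SE_est = SD * sqrt(rxx * (1 - rxx)) = 14.28 * sqrt(0.93 * 0.07) = 14.28 * sqrt(0.0651) = 3.643499
CI = T_est +/- z * SE_est, so width = 2 * z * SE_est = 2 * 1.96 * 3.643499
Width = 14.2825

14.2825


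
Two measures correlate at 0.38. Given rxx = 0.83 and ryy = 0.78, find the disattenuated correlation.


r_corrected = rxy / sqrt(rxx * ryy)
= 0.38 / sqrt(0.83 * 0.78)
= 0.38 / sqrt(0.6474)
= 0.38 / 0.804612
r_corrected = 0.4723

0.4723


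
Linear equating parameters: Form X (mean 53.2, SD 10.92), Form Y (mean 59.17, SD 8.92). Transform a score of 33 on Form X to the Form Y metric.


slope = SD_Y / SD_X = 8.92 / 10.92 ~ 0.8168
intercept = mean_Y - slope * mean_X = 59.17 - (8.92 / 10.92) * 53.2 ~ 15.7136
Y = slope * X + intercept. To avoid rounding drift from the rounded slope/intercept, evaluate the equivalent form Y = mean_Y + SD_Y * (X - mean_X) / SD_X at full precision:
Y = 59.17 + 8.92 * (33 - 53.2) / 10.92
Y = 59.17 - 8.92 * 20.2 / 10.92
Y = 59.17 - 180.184 / 10.92
Y = 59.17 - 16.5004
Y = 42.6696

42.6696


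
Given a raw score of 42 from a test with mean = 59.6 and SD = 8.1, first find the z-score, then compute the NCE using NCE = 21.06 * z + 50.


z = (X - mean) / SD = (42 - 59.6) / 8.1
z = -17.6 / 8.1
z = -2.1728
NCE = NCE = 21.06z + 50
Carry z at full precision (z = -17.6 / 8.1) into the conversion:
NCE = 21.06 * (-17.6 / 8.1) + 50 = -370.656 / 8.1 + 50
NCE = -45.76 + 50
NCE = 4.24

4.24


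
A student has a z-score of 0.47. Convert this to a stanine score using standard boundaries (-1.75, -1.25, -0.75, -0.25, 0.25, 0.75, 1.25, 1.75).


Stanine boundaries: [-1.75, -1.25, -0.75, -0.25, 0.25, 0.75, 1.25, 1.75]
z = 0.47
Check each boundary:
  z >= -1.75 -> could be stanine 2
  z >= -1.25 -> could be stanine 3
  z >= -0.75 -> could be stanine 4
  z >= -0.25 -> could be stanine 5
  z >= 0.25 -> could be stanine 6
  z < 0.75
  z < 1.25
  z < 1.75
Highest qualifying boundary gives stanine = 6

6


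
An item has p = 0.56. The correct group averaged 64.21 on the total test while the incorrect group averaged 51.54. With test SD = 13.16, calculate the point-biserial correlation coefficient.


q = 1 - p = 0.44
rpb = ((M1 - M0) / SD) * sqrt(p * q)
rpb = ((64.21 - 51.54) / 13.16) * sqrt(0.56 * 0.44)
rpb = 0.4779

0.4779


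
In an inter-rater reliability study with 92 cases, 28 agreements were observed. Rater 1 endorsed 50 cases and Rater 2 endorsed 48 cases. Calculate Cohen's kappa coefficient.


P_o = 28/92 = 0.304348
P_e = (50*48 + 42*44) / 8464 = 0.50189
kappa = (P_o - P_e) / (1 - P_e)
kappa = (0.304348 - 0.50189) / (1 - 0.50189)
kappa = -0.3966

-0.3966


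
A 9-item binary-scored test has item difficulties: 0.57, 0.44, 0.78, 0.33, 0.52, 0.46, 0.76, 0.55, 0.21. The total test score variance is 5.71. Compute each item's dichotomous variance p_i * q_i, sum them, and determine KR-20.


For each item, compute p_i * q_i:
  Item 1: 0.57 * 0.43 = 0.2451
  Item 2: 0.44 * 0.56 = 0.2464
  Item 3: 0.78 * 0.22 = 0.1716
  Item 4: 0.33 * 0.67 = 0.2211
  Item 5: 0.52 * 0.48 = 0.2496
  Item 6: 0.46 * 0.54 = 0.2484
  Item 7: 0.76 * 0.24 = 0.1824
  Item 8: 0.55 * 0.45 = 0.2475
  Item 9: 0.21 * 0.79 = 0.1659
Sum(p_i * q_i) = 0.2451 + 0.2464 + 0.1716 + 0.2211 + 0.2496 + 0.2484 + 0.1824 + 0.2475 + 0.1659 = 1.978
KR-20 = (k/(k-1)) * (1 - Sum(p_i*q_i) / Var_total)
= (9/8) * (1 - 1.978/5.71)
= 1.125 * 0.6536
KR-20 = 0.7353

0.7353


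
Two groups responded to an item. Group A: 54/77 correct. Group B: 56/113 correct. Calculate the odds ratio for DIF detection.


Odds_A = 54/23 = 2.3478
Odds_B = 56/57 = 0.9825
OR = Odds_A / Odds_B = 2.3478 / 0.9825
Exactly, OR = (54 * 57) / (23 * 56) = 3078 / 1288
OR = 2.3898

2.3898


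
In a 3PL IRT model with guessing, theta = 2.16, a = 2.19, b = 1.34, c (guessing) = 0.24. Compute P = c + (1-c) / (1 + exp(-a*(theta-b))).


logit = 2.19*(2.16 - 1.34) = 1.7958
P* = 1/(1 + exp(-1.7958)) = 0.8576
P = 0.24 + (1 - 0.24) * 0.8576
P = 0.8918

0.8918


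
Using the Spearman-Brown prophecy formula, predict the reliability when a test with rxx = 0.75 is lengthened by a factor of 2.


r_new = (n * rxx) / (1 + (n-1) * rxx)
r_new = (2 * 0.75) / (1 + 1 * 0.75)
r_new = 1.5 / 1.75
r_new = 0.8571

0.8571


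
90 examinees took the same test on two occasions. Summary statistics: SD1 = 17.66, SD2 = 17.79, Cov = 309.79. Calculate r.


r = cov(X,Y) / (SD_X * SD_Y)
r = 309.79 / (17.66 * 17.79)
r = 309.79 / 314.1714
r = 0.9861

0.9861


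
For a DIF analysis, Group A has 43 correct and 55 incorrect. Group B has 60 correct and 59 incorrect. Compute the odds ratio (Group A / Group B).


Odds_A = 43/55 = 0.7818
Odds_B = 60/59 = 1.0169
OR = Odds_A / Odds_B = 0.7818 / 1.0169
Exactly, OR = (43 * 59) / (55 * 60) = 2537 / 3300
OR = 0.7688

0.7688


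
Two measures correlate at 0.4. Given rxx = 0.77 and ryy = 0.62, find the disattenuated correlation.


r_corrected = rxy / sqrt(rxx * ryy)
= 0.4 / sqrt(0.77 * 0.62)
= 0.4 / sqrt(0.4774)
= 0.4 / 0.690941
r_corrected = 0.5789

0.5789


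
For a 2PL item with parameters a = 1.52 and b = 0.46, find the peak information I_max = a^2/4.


For 2PL, max info at theta = b = 0.46
I_max = a^2 / 4 = 1.52^2 / 4
= 2.3104 / 4
I_max = 0.5776

0.5776


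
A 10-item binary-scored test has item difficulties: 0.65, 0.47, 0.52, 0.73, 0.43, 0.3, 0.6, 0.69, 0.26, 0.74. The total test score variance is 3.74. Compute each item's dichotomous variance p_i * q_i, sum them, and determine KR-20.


For each item, compute p_i * q_i:
  Item 1: 0.65 * 0.35 = 0.2275
  Item 2: 0.47 * 0.53 = 0.2491
  Item 3: 0.52 * 0.48 = 0.2496
  Item 4: 0.73 * 0.27 = 0.1971
  Item 5: 0.43 * 0.57 = 0.2451
  Item 6: 0.3 * 0.7 = 0.21
  Item 7: 0.6 * 0.4 = 0.24
  Item 8: 0.69 * 0.31 = 0.2139
  Item 9: 0.26 * 0.74 = 0.1924
  Item 10: 0.74 * 0.26 = 0.1924
Sum(p_i * q_i) = 0.2275 + 0.2491 + 0.2496 + 0.1971 + 0.2451 + 0.21 + 0.24 + 0.2139 + 0.1924 + 0.1924 = 2.2171
KR-20 = (k/(k-1)) * (1 - Sum(p_i*q_i) / Var_total)
= (10/9) * (1 - 2.2171/3.74)
= 1.1111 * 0.4072
KR-20 = 0.4524

0.4524


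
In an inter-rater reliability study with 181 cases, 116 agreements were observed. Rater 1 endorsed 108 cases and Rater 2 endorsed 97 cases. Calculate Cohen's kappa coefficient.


P_o = 116/181 = 0.640884
P_e = (108*97 + 73*84) / 32761 = 0.506944
kappa = (P_o - P_e) / (1 - P_e)
kappa = (0.640884 - 0.506944) / (1 - 0.506944)
kappa = 0.2717

0.2717


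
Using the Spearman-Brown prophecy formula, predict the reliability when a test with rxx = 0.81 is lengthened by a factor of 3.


r_new = (n * rxx) / (1 + (n-1) * rxx)
r_new = (3 * 0.81) / (1 + 2 * 0.81)
r_new = 2.43 / 2.62
r_new = 0.9275

0.9275


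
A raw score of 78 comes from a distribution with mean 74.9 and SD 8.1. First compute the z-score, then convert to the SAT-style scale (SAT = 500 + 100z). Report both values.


z = (X - mean) / SD = (78 - 74.9) / 8.1
z = 3.1 / 8.1
z = 0.3827
SAT-scale = SAT = 500 + 100z
Carry z at full precision (z = 3.1 / 8.1) into the conversion:
SAT-scale = 500 + 100 * (3.1 / 8.1) = 500 + 310 / 8.1
SAT-scale = 500 + 38.2716
SAT-scale = 538.2716

538.2716


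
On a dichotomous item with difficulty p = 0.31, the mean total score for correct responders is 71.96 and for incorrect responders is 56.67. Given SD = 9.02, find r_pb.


q = 1 - p = 0.69
rpb = ((M1 - M0) / SD) * sqrt(p * q)
rpb = ((71.96 - 56.67) / 9.02) * sqrt(0.31 * 0.69)
rpb = 0.784

0.784


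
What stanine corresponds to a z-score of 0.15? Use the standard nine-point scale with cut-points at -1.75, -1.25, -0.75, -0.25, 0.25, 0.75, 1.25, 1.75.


Stanine boundaries: [-1.75, -1.25, -0.75, -0.25, 0.25, 0.75, 1.25, 1.75]
z = 0.15
Check each boundary:
  z >= -1.75 -> could be stanine 2
  z >= -1.25 -> could be stanine 3
  z >= -0.75 -> could be stanine 4
  z >= -0.25 -> could be stanine 5
  z < 0.25
  z < 0.75
  z < 1.25
  z < 1.75
Highest qualifying boundary gives stanine = 5

5


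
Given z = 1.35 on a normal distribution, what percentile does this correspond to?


CDF(z) = 0.5 * (1 + erf(z/sqrt(2)))
erf(0.9546) = 0.823
CDF = 0.9115
Percentile rank = 0.9115 * 100 = 91.15

91.15


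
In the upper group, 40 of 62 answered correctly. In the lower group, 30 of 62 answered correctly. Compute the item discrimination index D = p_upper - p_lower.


p_upper = 40/62 = 0.6452
p_lower = 30/62 = 0.4839
D = 0.6452 - 0.4839 = 0.1613

0.1613


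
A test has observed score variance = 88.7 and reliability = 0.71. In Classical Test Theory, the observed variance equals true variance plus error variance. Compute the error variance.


var_true = rxx * var_obs = 0.71 * 88.7 = 62.977
var_error = var_obs - var_true
var_error = 88.7 - 62.977
var_error = 25.723

25.723


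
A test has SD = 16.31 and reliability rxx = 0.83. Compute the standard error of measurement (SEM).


SEM = SD * sqrt(1 - rxx)
SEM = 16.31 * sqrt(1 - 0.83)
SEM = 16.31 * sqrt(0.17) = 16.31 * 0.412311
SEM = 6.7248

6.7248


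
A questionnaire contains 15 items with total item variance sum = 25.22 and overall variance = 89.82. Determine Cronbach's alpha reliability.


alpha = (k/(k-1)) * (1 - sum(si^2)/s_total^2)
= (15/14) * (1 - 25.22/89.82)
alpha = 0.7706

0.7706


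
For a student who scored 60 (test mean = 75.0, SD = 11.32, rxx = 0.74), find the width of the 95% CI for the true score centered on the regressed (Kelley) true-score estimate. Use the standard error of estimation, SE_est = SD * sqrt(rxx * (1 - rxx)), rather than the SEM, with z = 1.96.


True score estimate = 0.74*60 + 0.26*75.0 = 63.9
SE_est = SD * sqrt(rxx * (1 - rxx)) = 11.32 * sqrt(0.74 * 0.26) = 11.32 * sqrt(0.1924) = 4.96534
CI = T_est +/- z * SE_est, so width = 2 * z * SE_est = 2 * 1.96 * 4.96534
Width = 19.4641

19.4641


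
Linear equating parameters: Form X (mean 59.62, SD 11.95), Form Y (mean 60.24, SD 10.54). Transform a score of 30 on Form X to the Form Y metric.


slope = SD_Y / SD_X = 10.54 / 11.95 ~ 0.882
intercept = mean_Y - slope * mean_X = 60.24 - (10.54 / 11.95) * 59.62 ~ 7.6547
Y = slope * X + intercept. To avoid rounding drift from the rounded slope/intercept, evaluate the equivalent form Y = mean_Y + SD_Y * (X - mean_X) / SD_X at full precision:
Y = 60.24 + 10.54 * (30 - 59.62) / 11.95
Y = 60.24 - 10.54 * 29.62 / 11.95
Y = 60.24 - 312.1948 / 11.95
Y = 60.24 - 26.1251
Y = 34.1149

34.1149


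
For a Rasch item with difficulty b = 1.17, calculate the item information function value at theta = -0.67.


P = 1/(1+exp(-(-0.67-1.17))) = 0.1371
I = P*(1-P) = 0.1371 * 0.8629
I = 0.1183

0.1183


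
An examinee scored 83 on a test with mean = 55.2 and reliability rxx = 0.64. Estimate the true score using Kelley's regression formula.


T_est = rxx * X + (1 - rxx) * mean
T_est = 0.64 * 83 + 0.36 * 55.2
T_est = 53.12 + 19.872
T_est = 72.992

72.992


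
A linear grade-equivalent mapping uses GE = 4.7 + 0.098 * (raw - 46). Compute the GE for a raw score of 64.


raw - median = 64 - 46 = 18
slope * diff = 0.098 * 18 = 1.764
GE = 4.7 + 1.764
GE = 6.464

6.464


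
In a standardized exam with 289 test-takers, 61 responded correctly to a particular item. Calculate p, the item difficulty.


Item difficulty p = number correct / total examinees
p = 61 / 289
p = 0.2111

0.2111


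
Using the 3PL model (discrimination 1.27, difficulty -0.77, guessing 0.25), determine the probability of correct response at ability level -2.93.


logit = 1.27*(-2.93 - -0.77) = -2.7432
P* = 1/(1 + exp(--2.7432)) = 0.0605
P = 0.25 + (1 - 0.25) * 0.0605
P = 0.2954

0.2954


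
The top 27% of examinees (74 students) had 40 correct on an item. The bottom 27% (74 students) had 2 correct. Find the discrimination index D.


p_upper = 40/74 = 0.5405
p_lower = 2/74 = 0.027
D = 0.5405 - 0.027 = 0.5135

0.5135


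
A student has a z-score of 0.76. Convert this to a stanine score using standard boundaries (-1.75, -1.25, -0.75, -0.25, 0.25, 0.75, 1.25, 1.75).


Stanine boundaries: [-1.75, -1.25, -0.75, -0.25, 0.25, 0.75, 1.25, 1.75]
z = 0.76
Check each boundary:
  z >= -1.75 -> could be stanine 2
  z >= -1.25 -> could be stanine 3
  z >= -0.75 -> could be stanine 4
  z >= -0.25 -> could be stanine 5
  z >= 0.25 -> could be stanine 6
  z >= 0.75 -> could be stanine 7
  z < 1.25
  z < 1.75
Highest qualifying boundary gives stanine = 7

7


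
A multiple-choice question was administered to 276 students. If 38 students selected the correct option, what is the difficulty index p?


Item difficulty p = number correct / total examinees
p = 38 / 276
p = 0.1377

0.1377


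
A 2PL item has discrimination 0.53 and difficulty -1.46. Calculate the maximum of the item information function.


For 2PL, max info at theta = b = -1.46
I_max = a^2 / 4 = 0.53^2 / 4
= 0.2809 / 4
I_max = 0.0702

0.0702


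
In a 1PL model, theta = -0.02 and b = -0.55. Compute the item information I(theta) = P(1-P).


P = 1/(1+exp(-(-0.02--0.55))) = 0.6295
I = P*(1-P) = 0.6295 * 0.3705
I = 0.2332

0.2332


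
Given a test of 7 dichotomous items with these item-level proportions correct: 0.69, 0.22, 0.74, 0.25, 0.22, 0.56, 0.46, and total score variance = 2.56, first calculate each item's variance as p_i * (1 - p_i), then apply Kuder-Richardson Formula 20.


For each item, compute p_i * q_i:
  Item 1: 0.69 * 0.31 = 0.2139
  Item 2: 0.22 * 0.78 = 0.1716
  Item 3: 0.74 * 0.26 = 0.1924
  Item 4: 0.25 * 0.75 = 0.1875
  Item 5: 0.22 * 0.78 = 0.1716
  Item 6: 0.56 * 0.44 = 0.2464
  Item 7: 0.46 * 0.54 = 0.2484
Sum(p_i * q_i) = 0.2139 + 0.1716 + 0.1924 + 0.1875 + 0.1716 + 0.2464 + 0.2484 = 1.4318
KR-20 = (k/(k-1)) * (1 - Sum(p_i*q_i) / Var_total)
= (7/6) * (1 - 1.4318/2.56)
= 1.1667 * 0.4407
KR-20 = 0.5142

0.5142


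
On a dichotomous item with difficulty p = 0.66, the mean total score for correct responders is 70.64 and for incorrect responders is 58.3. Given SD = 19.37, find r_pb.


q = 1 - p = 0.34
rpb = ((M1 - M0) / SD) * sqrt(p * q)
rpb = ((70.64 - 58.3) / 19.37) * sqrt(0.66 * 0.34)
rpb = 0.3018

0.3018


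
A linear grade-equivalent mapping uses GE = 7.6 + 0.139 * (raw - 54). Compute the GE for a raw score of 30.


raw - median = 30 - 54 = -24
slope * diff = 0.139 * -24 = -3.336
GE = 7.6 + -3.336
GE = 4.264

4.264


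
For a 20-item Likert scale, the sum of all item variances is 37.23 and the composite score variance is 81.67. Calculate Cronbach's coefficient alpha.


alpha = (k/(k-1)) * (1 - sum(si^2)/s_total^2)
= (20/19) * (1 - 37.23/81.67)
alpha = 0.5728

0.5728


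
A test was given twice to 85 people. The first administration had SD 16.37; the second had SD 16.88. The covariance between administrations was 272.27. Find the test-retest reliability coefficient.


r = cov(X,Y) / (SD_X * SD_Y)
r = 272.27 / (16.37 * 16.88)
r = 272.27 / 276.3256
r = 0.9853

0.9853


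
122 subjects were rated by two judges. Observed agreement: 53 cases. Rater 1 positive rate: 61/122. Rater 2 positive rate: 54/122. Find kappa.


P_o = 53/122 = 0.434426
P_e = (61*54 + 61*68) / 14884 = 0.5
kappa = (P_o - P_e) / (1 - P_e)
kappa = (0.434426 - 0.5) / (1 - 0.5)
kappa = -0.1311

-0.1311


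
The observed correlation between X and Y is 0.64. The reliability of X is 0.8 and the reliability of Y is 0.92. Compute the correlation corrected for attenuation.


r_corrected = rxy / sqrt(rxx * ryy)
= 0.64 / sqrt(0.8 * 0.92)
= 0.64 / sqrt(0.736)
= 0.64 / 0.857904
r_corrected = 0.746

0.746


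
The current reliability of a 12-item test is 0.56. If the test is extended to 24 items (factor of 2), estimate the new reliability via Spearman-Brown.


r_new = (n * rxx) / (1 + (n-1) * rxx)
r_new = (2 * 0.56) / (1 + 1 * 0.56)
r_new = 1.12 / 1.56
r_new = 0.7179

0.7179


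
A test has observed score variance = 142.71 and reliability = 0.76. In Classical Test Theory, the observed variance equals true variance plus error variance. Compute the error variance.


var_true = rxx * var_obs = 0.76 * 142.71 = 108.4596
var_error = var_obs - var_true
var_error = 142.71 - 108.4596
var_error = 34.2504

34.2504


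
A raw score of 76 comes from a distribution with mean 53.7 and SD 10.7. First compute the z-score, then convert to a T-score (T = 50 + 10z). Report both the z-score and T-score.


z = (X - mean) / SD = (76 - 53.7) / 10.7
z = 22.3 / 10.7
z = 2.0841
T-score = T = 50 + 10z
Carry z at full precision (z = 22.3 / 10.7) into the conversion:
T-score = 50 + 10 * (22.3 / 10.7) = 50 + 223 / 10.7
T-score = 50 + 20.8411
T-score = 70.8411

70.8411


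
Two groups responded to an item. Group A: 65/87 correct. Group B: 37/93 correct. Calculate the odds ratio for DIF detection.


Odds_A = 65/22 = 2.9545
Odds_B = 37/56 = 0.6607
OR = Odds_A / Odds_B = 2.9545 / 0.6607
Exactly, OR = (65 * 56) / (22 * 37) = 3640 / 814
OR = 4.4717

4.4717


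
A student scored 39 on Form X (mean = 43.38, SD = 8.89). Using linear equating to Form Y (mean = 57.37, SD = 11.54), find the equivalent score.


slope = SD_Y / SD_X = 11.54 / 8.89 ~ 1.2981
intercept = mean_Y - slope * mean_X = 57.37 - (11.54 / 8.89) * 43.38 ~ 1.059
Y = slope * X + intercept. To avoid rounding drift from the rounded slope/intercept, evaluate the equivalent form Y = mean_Y + SD_Y * (X - mean_X) / SD_X at full precision:
Y = 57.37 + 11.54 * (39 - 43.38) / 8.89
Y = 57.37 - 11.54 * 4.38 / 8.89
Y = 57.37 - 50.5452 / 8.89
Y = 57.37 - 5.6856
Y = 51.6844

51.6844


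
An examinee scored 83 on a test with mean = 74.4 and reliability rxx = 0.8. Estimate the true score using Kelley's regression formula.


T_est = rxx * X + (1 - rxx) * mean
T_est = 0.8 * 83 + 0.2 * 74.4
T_est = 66.4 + 14.88
T_est = 81.28

81.28


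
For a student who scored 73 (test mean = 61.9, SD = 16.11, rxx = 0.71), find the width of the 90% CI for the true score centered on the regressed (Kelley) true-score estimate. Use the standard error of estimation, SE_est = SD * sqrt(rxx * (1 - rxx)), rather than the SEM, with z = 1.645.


True score estimate = 0.71*73 + 0.29*61.9 = 69.781
SE_est = SD * sqrt(rxx * (1 - rxx)) = 16.11 * sqrt(0.71 * 0.29) = 16.11 * sqrt(0.2059) = 7.310107
CI = T_est +/- z * SE_est, so width = 2 * z * SE_est = 2 * 1.645 * 7.310107
Width = 24.0503

24.0503


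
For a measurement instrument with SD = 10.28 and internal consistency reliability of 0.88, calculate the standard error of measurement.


SEM = SD * sqrt(1 - rxx)
SEM = 10.28 * sqrt(1 - 0.88)
SEM = 10.28 * sqrt(0.12) = 10.28 * 0.34641
SEM = 3.5611

3.5611


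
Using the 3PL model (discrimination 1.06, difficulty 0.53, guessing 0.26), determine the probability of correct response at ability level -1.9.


logit = 1.06*(-1.9 - 0.53) = -2.5758
P* = 1/(1 + exp(--2.5758)) = 0.0707
P = 0.26 + (1 - 0.26) * 0.0707
P = 0.3123

0.3123


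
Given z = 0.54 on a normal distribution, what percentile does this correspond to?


CDF(z) = 0.5 * (1 + erf(z/sqrt(2)))
erf(0.3818) = 0.4108
CDF = 0.7054
Percentile rank = 0.7054 * 100 = 70.54

70.54


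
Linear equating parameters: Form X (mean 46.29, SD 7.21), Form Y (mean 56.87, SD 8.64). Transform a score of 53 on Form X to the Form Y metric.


slope = SD_Y / SD_X = 8.64 / 7.21 ~ 1.1983
intercept = mean_Y - slope * mean_X = 56.87 - (8.64 / 7.21) * 46.29 ~ 1.399
Y = slope * X + intercept. To avoid rounding drift from the rounded slope/intercept, evaluate the equivalent form Y = mean_Y + SD_Y * (X - mean_X) / SD_X at full precision:
Y = 56.87 + 8.64 * (53 - 46.29) / 7.21
Y = 56.87 + 8.64 * 6.71 / 7.21
Y = 56.87 + 57.9744 / 7.21
Y = 56.87 + 8.0408
Y = 64.9108

64.9108


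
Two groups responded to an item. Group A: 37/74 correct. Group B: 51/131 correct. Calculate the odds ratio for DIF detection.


Odds_A = 37/37 = 1.0
Odds_B = 51/80 = 0.6375
OR = Odds_A / Odds_B = 1.0 / 0.6375
Exactly, OR = (37 * 80) / (37 * 51) = 2960 / 1887
OR = 1.5686

1.5686


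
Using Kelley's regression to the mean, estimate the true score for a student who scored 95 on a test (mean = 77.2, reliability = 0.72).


T_est = rxx * X + (1 - rxx) * mean
T_est = 0.72 * 95 + 0.28 * 77.2
T_est = 68.4 + 21.616
T_est = 90.016

90.016


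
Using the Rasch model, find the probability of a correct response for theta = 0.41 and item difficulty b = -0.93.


theta - b = 0.41 - -0.93 = 1.34
exp(-(theta - b)) = exp(-1.34) = 0.2618
P = 1 / (1 + 0.2618)
P = 0.7925

0.7925


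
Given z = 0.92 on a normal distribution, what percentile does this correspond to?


CDF(z) = 0.5 * (1 + erf(z/sqrt(2)))
erf(0.6505) = 0.6424
CDF = 0.8212
Percentile rank = 0.8212 * 100 = 82.12

82.12


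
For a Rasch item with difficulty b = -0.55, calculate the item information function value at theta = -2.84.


P = 1/(1+exp(-(-2.84--0.55))) = 0.092
I = P*(1-P) = 0.092 * 0.908
I = 0.0835

0.0835


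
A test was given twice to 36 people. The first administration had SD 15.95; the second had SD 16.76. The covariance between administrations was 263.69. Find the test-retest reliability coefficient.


r = cov(X,Y) / (SD_X * SD_Y)
r = 263.69 / (15.95 * 16.76)
r = 263.69 / 267.322
r = 0.9864

0.9864


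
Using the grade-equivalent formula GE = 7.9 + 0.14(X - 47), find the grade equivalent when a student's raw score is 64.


raw - median = 64 - 47 = 17
slope * diff = 0.14 * 17 = 2.38
GE = 7.9 + 2.38
GE = 10.28

10.28


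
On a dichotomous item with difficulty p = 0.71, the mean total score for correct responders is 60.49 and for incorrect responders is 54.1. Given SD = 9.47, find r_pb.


q = 1 - p = 0.29
rpb = ((M1 - M0) / SD) * sqrt(p * q)
rpb = ((60.49 - 54.1) / 9.47) * sqrt(0.71 * 0.29)
rpb = 0.3062

0.3062


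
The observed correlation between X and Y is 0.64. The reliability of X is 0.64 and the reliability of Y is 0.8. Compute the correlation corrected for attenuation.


r_corrected = rxy / sqrt(rxx * ryy)
= 0.64 / sqrt(0.64 * 0.8)
= 0.64 / sqrt(0.512)
= 0.64 / 0.715542
r_corrected = 0.8944

0.8944


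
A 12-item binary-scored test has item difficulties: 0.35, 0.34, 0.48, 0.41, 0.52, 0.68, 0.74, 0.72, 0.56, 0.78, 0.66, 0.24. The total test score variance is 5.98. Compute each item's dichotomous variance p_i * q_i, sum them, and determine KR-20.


For each item, compute p_i * q_i:
  Item 1: 0.35 * 0.65 = 0.2275
  Item 2: 0.34 * 0.66 = 0.2244
  Item 3: 0.48 * 0.52 = 0.2496
  Item 4: 0.41 * 0.59 = 0.2419
  Item 5: 0.52 * 0.48 = 0.2496
  Item 6: 0.68 * 0.32 = 0.2176
  Item 7: 0.74 * 0.26 = 0.1924
  Item 8: 0.72 * 0.28 = 0.2016
  Item 9: 0.56 * 0.44 = 0.2464
  Item 10: 0.78 * 0.22 = 0.1716
  Item 11: 0.66 * 0.34 = 0.2244
  Item 12: 0.24 * 0.76 = 0.1824
Sum(p_i * q_i) = 0.2275 + 0.2244 + 0.2496 + 0.2419 + 0.2496 + 0.2176 + 0.1924 + 0.2016 + 0.2464 + 0.1716 + 0.2244 + 0.1824 = 2.6294
KR-20 = (k/(k-1)) * (1 - Sum(p_i*q_i) / Var_total)
= (12/11) * (1 - 2.6294/5.98)
= 1.0909 * 0.5603
KR-20 = 0.6112

0.6112


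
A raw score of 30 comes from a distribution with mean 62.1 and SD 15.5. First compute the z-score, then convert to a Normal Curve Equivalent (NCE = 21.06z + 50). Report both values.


z = (X - mean) / SD = (30 - 62.1) / 15.5
z = -32.1 / 15.5
z = -2.071
NCE = NCE = 21.06z + 50
Carry z at full precision (z = -32.1 / 15.5) into the conversion:
NCE = 21.06 * (-32.1 / 15.5) + 50 = -676.026 / 15.5 + 50
NCE = -43.6146 + 50
NCE = 6.3854

6.3854


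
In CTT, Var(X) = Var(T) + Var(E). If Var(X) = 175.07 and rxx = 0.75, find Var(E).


var_true = rxx * var_obs = 0.75 * 175.07 = 131.3025
var_error = var_obs - var_true
var_error = 175.07 - 131.3025
var_error = 43.7675

43.7675


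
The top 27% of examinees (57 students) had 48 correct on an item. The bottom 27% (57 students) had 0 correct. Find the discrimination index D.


p_upper = 48/57 = 0.8421
p_lower = 0/57 = 0.0
D = 0.8421 - 0.0 = 0.8421

0.8421


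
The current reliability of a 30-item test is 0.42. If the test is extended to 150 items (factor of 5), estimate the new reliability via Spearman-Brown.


r_new = (n * rxx) / (1 + (n-1) * rxx)
r_new = (5 * 0.42) / (1 + 4 * 0.42)
r_new = 2.1 / 2.68
r_new = 0.7836

0.7836


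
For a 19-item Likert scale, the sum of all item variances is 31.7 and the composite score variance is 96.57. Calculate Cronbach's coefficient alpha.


alpha = (k/(k-1)) * (1 - sum(si^2)/s_total^2)
= (19/18) * (1 - 31.7/96.57)
alpha = 0.7091

0.7091


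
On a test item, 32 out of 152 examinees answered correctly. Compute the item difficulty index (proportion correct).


Item difficulty p = number correct / total examinees
p = 32 / 152
p = 0.2105

0.2105


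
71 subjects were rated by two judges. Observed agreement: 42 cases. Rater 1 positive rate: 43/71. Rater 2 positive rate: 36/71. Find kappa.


P_o = 42/71 = 0.591549
P_e = (43*36 + 28*35) / 5041 = 0.501488
kappa = (P_o - P_e) / (1 - P_e)
kappa = (0.591549 - 0.501488) / (1 - 0.501488)
kappa = 0.1807

0.1807


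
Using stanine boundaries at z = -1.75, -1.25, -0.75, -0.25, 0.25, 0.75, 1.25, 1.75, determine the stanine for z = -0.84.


Stanine boundaries: [-1.75, -1.25, -0.75, -0.25, 0.25, 0.75, 1.25, 1.75]
z = -0.84
Check each boundary:
  z >= -1.75 -> could be stanine 2
  z >= -1.25 -> could be stanine 3
  z < -0.75
  z < -0.25
  z < 0.25
  z < 0.75
  z < 1.25
  z < 1.75
Highest qualifying boundary gives stanine = 3

3


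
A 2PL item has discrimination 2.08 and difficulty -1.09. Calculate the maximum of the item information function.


For 2PL, max info at theta = b = -1.09
I_max = a^2 / 4 = 2.08^2 / 4
= 4.3264 / 4
I_max = 1.0816

1.0816


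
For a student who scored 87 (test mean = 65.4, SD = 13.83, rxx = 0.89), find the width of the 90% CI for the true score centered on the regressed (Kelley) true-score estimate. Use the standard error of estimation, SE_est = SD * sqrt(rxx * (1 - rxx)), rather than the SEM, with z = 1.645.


True score estimate = 0.89*87 + 0.11*65.4 = 84.624
SE_est = SD * sqrt(rxx * (1 - rxx)) = 13.83 * sqrt(0.89 * 0.11) = 13.83 * sqrt(0.0979) = 4.327265
CI = T_est +/- z * SE_est, so width = 2 * z * SE_est = 2 * 1.645 * 4.327265
Width = 14.2367

14.2367


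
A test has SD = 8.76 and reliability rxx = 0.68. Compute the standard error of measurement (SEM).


SEM = SD * sqrt(1 - rxx)
SEM = 8.76 * sqrt(1 - 0.68)
SEM = 8.76 * sqrt(0.32) = 8.76 * 0.565685
SEM = 4.9554

4.9554


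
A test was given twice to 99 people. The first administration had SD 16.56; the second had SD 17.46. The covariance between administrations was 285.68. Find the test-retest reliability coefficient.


r = cov(X,Y) / (SD_X * SD_Y)
r = 285.68 / (16.56 * 17.46)
r = 285.68 / 289.1376
r = 0.988

0.988


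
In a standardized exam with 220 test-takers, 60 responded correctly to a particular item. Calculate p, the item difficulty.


Item difficulty p = number correct / total examinees
p = 60 / 220
p = 0.2727

0.2727
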